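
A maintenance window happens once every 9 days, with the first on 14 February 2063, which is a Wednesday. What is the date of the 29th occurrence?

The 29th occurrence is 28 intervals after the first: 28 × 9 = 252 days after 14 February 2063.
February has 28 days — 14 days to the end of February leaves 238.
March has 31 days (207 left).
April has 30 days (177 left).
May has 31 days (146 left).
June has 30 days (116 left).
July has 31 days (85 left).
August has 31 days (54 left).
September has 30 days (24 left).
24 days into October → 24 October 2063.

24 October 2063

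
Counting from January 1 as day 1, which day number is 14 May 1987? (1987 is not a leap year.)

Days in months before May: 31 + 28 + 31 + 30 = 120.
Plus 14 days into May → day 134.

134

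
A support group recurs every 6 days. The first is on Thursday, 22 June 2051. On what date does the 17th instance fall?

The 17th occurrence is 16 intervals after the first: 16 × 6 = 96 days after 22 June 2051.
June has 30 days — 8 days to the end of June leaves 88.
July has 31 days (57 left).
August has 31 days (26 left).
26 days into September → 26 September 2051.

26 September 2051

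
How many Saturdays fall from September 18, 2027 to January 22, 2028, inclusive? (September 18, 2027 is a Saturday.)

19

September 18, 2027 is a Saturday; the first Saturday on or after it is September 18, 2027.
From September 18, 2027 to January 22, 2028: 12 + 31 + 30 + 31 + 22 = 126 days (rest of September, October, November, December, January).
126 ÷ 7 = 18 full weeks with remainder 0, so 18 more Saturdays after the first → 19.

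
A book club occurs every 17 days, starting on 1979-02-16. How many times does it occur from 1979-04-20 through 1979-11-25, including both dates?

13

Occurrences land 17·i days after 1979-02-16 for i = 0, 1, 2, …
1979-04-20 is 63 days after the start; 63 ÷ 17 = 3 remainder 12; since the remainder is 12, round up to i = 4. First occurrence in the window: #5 on 1979-04-25 (4×17 = 68 days in).
1979-11-25 is 282 days after the start; 282 ÷ 17 = 16 remainder 10. Last occurrence in the window: #17 on 1979-11-15.
Occurrences #5 through #17: 13 in total.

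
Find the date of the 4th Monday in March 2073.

March 2073 begins on a Wednesday, so the first Monday is March 6 (5 days later).
The 4th Monday is 3 weeks later: 6 + 21 = 27.

2073-03-27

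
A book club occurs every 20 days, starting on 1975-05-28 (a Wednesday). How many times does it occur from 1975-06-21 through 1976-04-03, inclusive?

14

Occurrences land 20·i days after 1975-05-28 for i = 0, 1, 2, …
1975-06-21 is 24 days after the start; 24 ÷ 20 = 1 remainder 4; since the remainder is 4, round up to i = 2. First occurrence in the window: #3 on 1975-07-07 (2×20 = 40 days in).
1976-04-03 is 311 days after the start; 311 ÷ 20 = 15 remainder 11. Last occurrence in the window: #16 on 1976-03-23.
Occurrences #3 through #16: 14 in total.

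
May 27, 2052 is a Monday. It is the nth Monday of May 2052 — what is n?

4th

Day 27 falls in week ⌈27/7⌉ of the month.
Days 1–7 hold the 1st Monday, 8–14 the 2nd, 15–21 the 3rd, 22–28 the 4th, 29–31 the 5th.
27 is in the range for the 4th.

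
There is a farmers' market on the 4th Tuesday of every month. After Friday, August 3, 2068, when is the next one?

August 2068 starts on a Wednesday; its first Tuesday is the 7th, so the 4th Tuesday is the 28th — August 28, 2068.
August 28, 2068 is after August 3, 2068, so that is the next one.

August 28, 2068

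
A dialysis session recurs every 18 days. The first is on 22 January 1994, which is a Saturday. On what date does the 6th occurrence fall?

The 6th occurrence is 5 intervals after the first: 5 × 18 = 90 days after 22 January 1994.
January has 31 days — 9 days to the end of January leaves 81.
February has 28 days (53 left).
March has 31 days (22 left).
22 days into April → 22 April 1994.

22 April 1994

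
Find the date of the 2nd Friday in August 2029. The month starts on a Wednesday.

August 2029 begins on a Wednesday, so the first Friday is August 3 (2 days later).
The 2nd Friday is 1 weeks later: 3 + 7 = 10.

2029-08-10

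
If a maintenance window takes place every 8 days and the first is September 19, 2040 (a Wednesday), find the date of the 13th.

The 13th occurrence is 12 intervals after the first: 12 × 8 = 96 days after September 19, 2040.
September has 30 days — 11 days to the end of September leaves 85.
October has 31 days (54 left).
November has 30 days (24 left).
24 days into December → December 24, 2040.

December 24, 2040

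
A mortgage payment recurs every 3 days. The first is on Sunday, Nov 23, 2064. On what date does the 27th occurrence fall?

The 27th occurrence is 26 intervals after the first: 26 × 3 = 78 days after Nov 23, 2064.
Nov has 30 days — 7 days to the end of Nov leaves 71.
Dec has 31 days (40 left).
Jan has 31 days (9 left).
9 days into Feb → Feb 9, 2065.

Feb 9, 2065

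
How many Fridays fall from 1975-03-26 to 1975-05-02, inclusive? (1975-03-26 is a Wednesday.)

6

1975-03-26 is a Wednesday; the first Friday on or after it is 1975-03-28 (2 days later).
From 1975-03-28 to 1975-05-02: 3 + 30 + 2 = 35 days (rest of March, April, May).
35 ÷ 7 = 5 full weeks with remainder 0, so 5 more Fridays after the first → 6.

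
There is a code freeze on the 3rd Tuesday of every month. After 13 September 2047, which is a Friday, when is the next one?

17 September 2047

September 2047 starts on a Sunday; its first Tuesday is the 3rd, so the 3rd Tuesday is the 17th — 17 September 2047.
17 September 2047 is after 13 September 2047, so that is the next one.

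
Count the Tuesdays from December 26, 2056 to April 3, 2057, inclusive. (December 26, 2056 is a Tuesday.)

15

December 26, 2056 is a Tuesday; the first Tuesday on or after it is December 26, 2056.
From December 26, 2056 to April 3, 2057: 5 + 31 + 28 + 31 + 3 = 98 days (rest of December, January, February, March, April).
98 ÷ 7 = 14 full weeks with remainder 0, so 14 more Tuesdays after the first → 15.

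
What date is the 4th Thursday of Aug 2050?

Aug 25, 2050

The first Thursday of Aug 2050 is Aug 4.
The 4th Thursday is 3 weeks later: 4 + 21 = 25.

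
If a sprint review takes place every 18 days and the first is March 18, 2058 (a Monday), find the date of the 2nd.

The 2nd occurrence is 1 interval after the first: 1 × 18 = 18 days after March 18, 2058.
March has 31 days — 13 days to the end of March leaves 5.
5 days into April → April 5, 2058.

April 5, 2058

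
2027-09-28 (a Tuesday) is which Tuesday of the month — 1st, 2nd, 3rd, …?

Day 28 falls in week ⌈28/7⌉ of the month.
Days 1–7 hold the 1st Tuesday, 8–14 the 2nd, 15–21 the 3rd, 22–28 the 4th, 29–31 the 5th.
28 is in the range for the 4th.

4th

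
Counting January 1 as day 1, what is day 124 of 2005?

2005-05-04

January has 31 days (124 − 31 = 93 remain).
February has 28 days (93 − 28 = 65 remain).
March has 31 days (65 − 31 = 34 remain).
April has 30 days (34 − 30 = 4 remain).
4 into May → May 4.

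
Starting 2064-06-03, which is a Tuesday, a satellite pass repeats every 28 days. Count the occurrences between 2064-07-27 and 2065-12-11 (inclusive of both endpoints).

Occurrences land 28·i days after 2064-06-03 for i = 0, 1, 2, …
2064-07-27 is 54 days after the start; 54 ÷ 28 = 1 remainder 26; since the remainder is 26, round up to i = 2. First occurrence in the window: #3 on 2064-07-29 (2×28 = 56 days in).
2065-12-11 is 556 days after the start; 556 ÷ 28 = 19 remainder 24. Last occurrence in the window: #20 on 2065-11-17.
Occurrences #3 through #20: 18 in total.

18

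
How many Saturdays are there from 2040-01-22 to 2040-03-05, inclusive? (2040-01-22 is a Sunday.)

6

2040-01-22 is a Sunday; the first Saturday on or after it is 2040-01-28 (6 days later).
From 2040-01-28 to 2040-03-05: 3 + 29 + 5 = 37 days (rest of January, February, March).
37 ÷ 7 = 5 full weeks with remainder 2, so 5 more Saturdays after the first → 6.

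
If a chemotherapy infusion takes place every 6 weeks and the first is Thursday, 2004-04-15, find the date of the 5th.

2004-09-30

The 5th occurrence is 4 intervals after the first: 4 × 42 = 168 days after 2004-04-15.
April has 30 days — 15 days to the end of April leaves 153.
May has 31 days (122 left).
June has 30 days (92 left).
July has 31 days (61 left).
August has 31 days (30 left).
30 days into September → 2004-09-30.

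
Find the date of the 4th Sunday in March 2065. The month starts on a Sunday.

March 2065 begins on a Sunday, so the first Sunday is March 1.
The 4th Sunday is 3 weeks later: 1 + 21 = 22.

March 22, 2065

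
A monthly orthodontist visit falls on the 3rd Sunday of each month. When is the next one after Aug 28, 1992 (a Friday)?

Aug 1992 starts on a Saturday; its first Sunday is the 2nd, so the 3rd Sunday is the 16th — Aug 16, 1992.
That is not after Aug 28, 1992, so look at Sep 1992.
Sep 1992 starts on a Tuesday; its first Sunday is the 6th, so the 3rd Sunday is the 20th — Sep 20, 1992.

Sep 20, 1992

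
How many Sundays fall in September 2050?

4

2050-09-01 is a Thursday; the first Sunday on or after it is 2050-09-04 (3 days later).
From 2050-09-04 to 2050-09-30 is 30 − 4 = 26 days.
26 ÷ 7 = 3 full weeks with remainder 5, so 3 more Sundays after the first → 4.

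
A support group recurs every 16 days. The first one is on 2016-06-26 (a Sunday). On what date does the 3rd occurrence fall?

The 3rd occurrence is 2 intervals after the first: 2 × 16 = 32 days after 2016-06-26.
June has 30 days — 4 days to the end of June leaves 28.
28 days into July → 2016-07-28.

2016-07-28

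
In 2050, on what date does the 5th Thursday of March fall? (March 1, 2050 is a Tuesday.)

March 2050 begins on a Tuesday, so the first Thursday is March 3 (2 days later).
The 5th Thursday is 4 weeks later: 3 + 28 = 31.

2050-03-31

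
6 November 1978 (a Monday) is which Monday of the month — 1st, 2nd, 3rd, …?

1st

Day 6 falls in week ⌈6/7⌉ of the month.
Days 1–7 hold the 1st Monday, 8–14 the 2nd, 15–21 the 3rd, 22–28 the 4th, 29–31 the 5th.
6 is in the range for the 1st.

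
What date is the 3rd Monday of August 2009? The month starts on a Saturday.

August 2009 begins on a Saturday, so the first Monday is August 3 (2 days later).
The 3rd Monday is 2 weeks later: 3 + 14 = 17.

17 August 2009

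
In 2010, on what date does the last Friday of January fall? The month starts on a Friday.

January 2010 begins on a Friday, so the first Friday is January 1.
January 2010 has 31 days. Adding weeks: 1, 8, 15, 22, 29 — the last one ≤ 31 is the 29th.

January 29, 2010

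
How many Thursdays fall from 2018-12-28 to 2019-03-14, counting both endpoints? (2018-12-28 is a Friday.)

2018-12-28 is a Friday; the first Thursday on or after it is 2019-01-03 (6 days later).
From 2019-01-03 to 2019-03-14: 28 + 28 + 14 = 70 days (rest of January, February, March).
70 ÷ 7 = 10 full weeks with remainder 0, so 10 more Thursdays after the first → 11.

11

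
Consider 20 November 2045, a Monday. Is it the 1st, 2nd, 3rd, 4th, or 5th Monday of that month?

3rd

Day 20 falls in week ⌈20/7⌉ of the month.
Days 1–7 hold the 1st Monday, 8–14 the 2nd, 15–21 the 3rd, 22–28 the 4th, 29–31 the 5th.
20 is in the range for the 3rd.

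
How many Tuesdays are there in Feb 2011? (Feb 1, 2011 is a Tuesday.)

Feb 1, 2011 is a Tuesday; the first Tuesday on or after it is Feb 1, 2011.
From Feb 1, 2011 to Feb 28, 2011 is 28 − 1 = 27 days.
27 ÷ 7 = 3 full weeks with remainder 6, so 3 more Tuesdays after the first → 4.

4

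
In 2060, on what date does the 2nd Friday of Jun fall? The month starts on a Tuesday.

Jun 11, 2060

Jun 2060 begins on a Tuesday, so the first Friday is Jun 4 (3 days later).
The 2nd Friday is 1 weeks later: 4 + 7 = 11.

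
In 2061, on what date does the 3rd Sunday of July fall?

The first Sunday of July 2061 is July 3.
The 3rd Sunday is 2 weeks later: 3 + 14 = 17.

17 July 2061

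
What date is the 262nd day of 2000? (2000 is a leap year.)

January has 31 days (262 − 31 = 231 remain).
February has 29 days (231 − 29 = 202 remain).
March has 31 days (202 − 31 = 171 remain).
April has 30 days (171 − 30 = 141 remain).
May has 31 days (141 − 31 = 110 remain).
June has 30 days (110 − 30 = 80 remain).
July has 31 days (80 − 31 = 49 remain).
August has 31 days (49 − 31 = 18 remain).
18 into September → September 18.

18 September 2000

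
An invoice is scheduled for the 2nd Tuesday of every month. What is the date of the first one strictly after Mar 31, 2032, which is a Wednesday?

Apr 13, 2032

Mar 2032 starts on a Monday; its first Tuesday is the 2nd, so the 2nd Tuesday is the 9th — Mar 9, 2032.
That is not after Mar 31, 2032, so look at Apr 2032.
Apr 2032 starts on a Thursday; its first Tuesday is the 6th, so the 2nd Tuesday is the 13th — Apr 13, 2032.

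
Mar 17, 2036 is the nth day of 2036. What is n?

77

Days in months before Mar: 31 + 29 = 60.
Plus 17 days into Mar → day 77.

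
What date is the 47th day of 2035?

January has 31 days (47 − 31 = 16 remain).
16 into February → February 16.

16 February 2035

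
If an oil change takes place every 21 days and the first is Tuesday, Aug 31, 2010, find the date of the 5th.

Nov 23, 2010

The 5th occurrence is 4 intervals after the first: 4 × 21 = 84 days after Aug 31, 2010.
Aug has 31 days — 0 days to the end of Aug leaves 84.
Sep has 30 days (54 left).
Oct has 31 days (23 left).
23 days into Nov → Nov 23, 2010.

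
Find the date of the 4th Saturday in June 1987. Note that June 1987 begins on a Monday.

June 1987 begins on a Monday, so the first Saturday is June 6 (5 days later).
The 4th Saturday is 3 weeks later: 6 + 21 = 27.

1987-06-27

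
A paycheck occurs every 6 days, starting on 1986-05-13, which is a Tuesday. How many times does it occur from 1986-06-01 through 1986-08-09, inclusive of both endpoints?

Occurrences land 6·i days after 1986-05-13 for i = 0, 1, 2, …
1986-06-01 is 19 days after the start; 19 ÷ 6 = 3 remainder 1; since the remainder is 1, round up to i = 4. First occurrence in the window: #5 on 1986-06-06 (4×6 = 24 days in).
1986-08-09 is 88 days after the start; 88 ÷ 6 = 14 remainder 4. Last occurrence in the window: #15 on 1986-08-05.
Occurrences #5 through #15: 11 in total.

11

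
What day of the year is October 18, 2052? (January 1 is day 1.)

292

Days in months before October: 31 + 29 + 31 + 30 + 31 + 30 + 31 + 31 + 30 = 274.
Plus 18 days into October → day 292.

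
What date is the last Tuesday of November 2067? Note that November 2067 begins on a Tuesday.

29 November 2067

November 2067 begins on a Tuesday, so the first Tuesday is November 1.
November 2067 has 30 days. Adding weeks: 1, 8, 15, 22, 29 — the last one ≤ 30 is the 29th.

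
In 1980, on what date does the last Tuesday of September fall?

September 30, 1980

The first Tuesday of September 1980 is September 2.
September 1980 has 30 days. Adding weeks: 2, 9, 16, 23, 30 — the last one ≤ 30 is the 30th.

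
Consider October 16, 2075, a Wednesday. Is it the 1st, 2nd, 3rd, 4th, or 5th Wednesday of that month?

3rd

Day 16 falls in week ⌈16/7⌉ of the month.
Days 1–7 hold the 1st Wednesday, 8–14 the 2nd, 15–21 the 3rd, 22–28 the 4th, 29–31 the 5th.
16 is in the range for the 3rd.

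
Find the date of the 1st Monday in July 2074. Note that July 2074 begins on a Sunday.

July 2, 2074

July 2074 begins on a Sunday, so the first Monday is July 2 (1 day later).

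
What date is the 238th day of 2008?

January has 31 days (238 − 31 = 207 remain).
February has 29 days (207 − 29 = 178 remain).
March has 31 days (178 − 31 = 147 remain).
April has 30 days (147 − 30 = 117 remain).
May has 31 days (117 − 31 = 86 remain).
June has 30 days (86 − 30 = 56 remain).
July has 31 days (56 − 31 = 25 remain).
25 into August → August 25.

25 August 2008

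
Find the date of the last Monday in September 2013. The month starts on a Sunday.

September 2013 begins on a Sunday, so the first Monday is September 2 (1 day later).
September 2013 has 30 days. Adding weeks: 2, 9, 16, 23, 30 — the last one ≤ 30 is the 30th.

2013-09-30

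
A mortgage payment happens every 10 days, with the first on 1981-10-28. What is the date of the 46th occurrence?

1983-01-21

The 46th occurrence is 45 intervals after the first: 45 × 10 = 450 days after 1981-10-28.
October has 31 days — 3 days to the end of October leaves 447.
From end of October to end of 1981 is 61 days (386 left).
1982 has 365 days (21 left).
21 days into January → 1983-01-21.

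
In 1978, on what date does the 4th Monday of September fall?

September 25, 1978

The first Monday of September 1978 is September 4.
The 4th Monday is 3 weeks later: 4 + 21 = 25.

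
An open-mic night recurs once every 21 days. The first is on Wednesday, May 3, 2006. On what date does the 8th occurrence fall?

The 8th occurrence is 7 intervals after the first: 7 × 21 = 147 days after May 3, 2006.
May has 31 days — 28 days to the end of May leaves 119.
June has 30 days (89 left).
July has 31 days (58 left).
August has 31 days (27 left).
27 days into September → September 27, 2006.

September 27, 2006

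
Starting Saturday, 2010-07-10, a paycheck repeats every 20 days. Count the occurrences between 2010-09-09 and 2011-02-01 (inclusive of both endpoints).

7

Occurrences land 20·i days after 2010-07-10 for i = 0, 1, 2, …
2010-09-09 is 61 days after the start; 61 ÷ 20 = 3 remainder 1; since the remainder is 1, round up to i = 4. First occurrence in the window: #5 on 2010-09-28 (4×20 = 80 days in).
2011-02-01 is 206 days after the start; 206 ÷ 20 = 10 remainder 6. Last occurrence in the window: #11 on 2011-01-26.
Occurrences #5 through #11: 7 in total.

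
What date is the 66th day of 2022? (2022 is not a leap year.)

March 7, 2022

January has 31 days (66 − 31 = 35 remain).
February has 28 days (35 − 28 = 7 remain).
7 into March → March 7.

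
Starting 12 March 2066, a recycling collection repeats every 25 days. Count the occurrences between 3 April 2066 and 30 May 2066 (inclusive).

3

Occurrences land 25·i days after 12 March 2066 for i = 0, 1, 2, …
3 April 2066 is 22 days after the start; 22 ÷ 25 = 0 remainder 22; since the remainder is 22, round up to i = 1. First occurrence in the window: #2 on 6 April 2066 (1×25 = 25 days in).
30 May 2066 is 79 days after the start; 79 ÷ 25 = 3 remainder 4. Last occurrence in the window: #4 on 26 May 2066.
Occurrences #2 through #4: 3 in total.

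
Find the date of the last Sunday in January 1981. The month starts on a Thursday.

January 1981 begins on a Thursday, so the first Sunday is January 4 (3 days later).
January 1981 has 31 days. Adding weeks: 4, 11, 18, 25 — the last one ≤ 31 is the 25th.

25 January 1981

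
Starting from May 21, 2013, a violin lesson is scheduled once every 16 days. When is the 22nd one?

The 22nd occurrence is 21 intervals after the first: 21 × 16 = 336 days after May 21, 2013.
May has 31 days — 10 days to the end of May leaves 326.
June has 30 days (296 left).
July has 31 days (265 left).
August has 31 days (234 left).
September has 30 days (204 left).
October has 31 days (173 left).
November has 30 days (143 left).
December has 31 days (112 left).
January has 31 days (81 left).
February has 28 days (53 left).
March has 31 days (22 left).
22 days into April → April 22, 2014.

April 22, 2014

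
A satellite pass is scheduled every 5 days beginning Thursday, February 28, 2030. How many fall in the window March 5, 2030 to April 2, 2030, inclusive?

6

Occurrences land 5·i days after February 28, 2030 for i = 0, 1, 2, …
March 5, 2030 is 5 days after the start; 5 ÷ 5 = 1 remainder 0. First occurrence in the window: #2 on March 5, 2030 (1×5 = 5 days in).
April 2, 2030 is 33 days after the start; 33 ÷ 5 = 6 remainder 3. Last occurrence in the window: #7 on March 30, 2030.
Occurrences #2 through #7: 6 in total.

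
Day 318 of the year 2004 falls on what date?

13 November 2004

January has 31 days (318 − 31 = 287 remain).
February has 29 days (287 − 29 = 258 remain).
March has 31 days (258 − 31 = 227 remain).
April has 30 days (227 − 30 = 197 remain).
May has 31 days (197 − 31 = 166 remain).
June has 30 days (166 − 30 = 136 remain).
July has 31 days (136 − 31 = 105 remain).
August has 31 days (105 − 31 = 74 remain).
September has 30 days (74 − 30 = 44 remain).
October has 31 days (44 − 31 = 13 remain).
13 into November → November 13.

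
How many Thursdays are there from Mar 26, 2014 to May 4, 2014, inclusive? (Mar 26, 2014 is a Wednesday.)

Mar 26, 2014 is a Wednesday; the first Thursday on or after it is Mar 27, 2014 (1 day later).
From Mar 27, 2014 to May 4, 2014: 4 + 30 + 4 = 38 days (rest of Mar, Apr, May).
38 ÷ 7 = 5 full weeks with remainder 3, so 5 more Thursdays after the first → 6.

6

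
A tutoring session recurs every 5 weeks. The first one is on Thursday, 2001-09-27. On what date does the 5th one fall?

2002-02-14

The 5th occurrence is 4 intervals after the first: 4 × 35 = 140 days after 2001-09-27.
September has 30 days — 3 days to the end of September leaves 137.
October has 31 days (106 left).
November has 30 days (76 left).
December has 31 days (45 left).
January has 31 days (14 left).
14 days into February → 2002-02-14.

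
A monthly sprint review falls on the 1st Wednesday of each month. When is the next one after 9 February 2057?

7 March 2057

February 2057 starts on a Thursday, so its 1st Wednesday is 7 February 2057 (6 days in).
That is not after 9 February 2057, so look at March 2057.
March 2057 starts on a Thursday, so its 1st Wednesday is 7 March 2057 (6 days in).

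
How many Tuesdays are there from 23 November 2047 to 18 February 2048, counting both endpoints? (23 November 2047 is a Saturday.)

13

23 November 2047 is a Saturday; the first Tuesday on or after it is 26 November 2047 (3 days later).
From 26 November 2047 to 18 February 2048: 4 + 31 + 31 + 18 = 84 days (rest of November, December, January, February).
84 ÷ 7 = 12 full weeks with remainder 0, so 12 more Tuesdays after the first → 13.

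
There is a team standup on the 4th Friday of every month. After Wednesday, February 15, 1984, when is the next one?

February 1984 starts on a Wednesday; its first Friday is the 3rd, so the 4th Friday is the 24th — February 24, 1984.
February 24, 1984 is after February 15, 1984, so that is the next one.

February 24, 1984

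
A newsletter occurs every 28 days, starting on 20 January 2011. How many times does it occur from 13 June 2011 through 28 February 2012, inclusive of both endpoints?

Occurrences land 28·i days after 20 January 2011 for i = 0, 1, 2, …
13 June 2011 is 144 days after the start; 144 ÷ 28 = 5 remainder 4; since the remainder is 4, round up to i = 6. First occurrence in the window: #7 on 7 July 2011 (6×28 = 168 days in).
28 February 2012 is 404 days after the start; 404 ÷ 28 = 14 remainder 12. Last occurrence in the window: #15 on 16 February 2012.
Occurrences #7 through #15: 9 in total.

9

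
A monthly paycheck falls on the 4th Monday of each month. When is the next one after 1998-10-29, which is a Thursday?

1998-11-23

October 1998 starts on a Thursday; its first Monday is the 5th, so the 4th Monday is the 26th — 1998-10-26.
That is not after 1998-10-29, so look at November 1998.
November 1998 starts on a Sunday; its first Monday is the 2nd, so the 4th Monday is the 23rd — 1998-11-23.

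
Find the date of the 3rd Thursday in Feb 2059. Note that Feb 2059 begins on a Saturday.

Feb 20, 2059

Feb 2059 begins on a Saturday, so the first Thursday is Feb 6 (5 days later).
The 3rd Thursday is 2 weeks later: 6 + 14 = 20.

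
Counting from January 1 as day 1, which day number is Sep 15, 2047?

Days in months before Sep: 31 + 28 + 31 + 30 + 31 + 30 + 31 + 31 = 243.
Plus 15 days into Sep → day 258.

258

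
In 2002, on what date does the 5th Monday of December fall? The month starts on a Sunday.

December 30, 2002

December 2002 begins on a Sunday, so the first Monday is December 2 (1 day later).
The 5th Monday is 4 weeks later: 2 + 28 = 30.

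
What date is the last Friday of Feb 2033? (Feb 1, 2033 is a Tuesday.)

Feb 25, 2033

Feb 2033 begins on a Tuesday, so the first Friday is Feb 4 (3 days later).
Feb 2033 has 28 days. Adding weeks: 4, 11, 18, 25 — the last one ≤ 28 is the 25th.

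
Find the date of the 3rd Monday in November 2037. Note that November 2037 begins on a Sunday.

November 2037 begins on a Sunday, so the first Monday is November 2 (1 day later).
The 3rd Monday is 2 weeks later: 2 + 14 = 16.

16 November 2037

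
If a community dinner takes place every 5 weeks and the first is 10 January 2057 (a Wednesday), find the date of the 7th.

The 7th occurrence is 6 intervals after the first: 6 × 35 = 210 days after 10 January 2057.
January has 31 days — 21 days to the end of January leaves 189.
February has 28 days (161 left).
March has 31 days (130 left).
April has 30 days (100 left).
May has 31 days (69 left).
June has 30 days (39 left).
July has 31 days (8 left).
8 days into August → 8 August 2057.

8 August 2057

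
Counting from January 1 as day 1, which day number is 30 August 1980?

Days in months before August: 31 + 29 + 31 + 30 + 31 + 30 + 31 = 213.
Plus 30 days into August → day 243.

243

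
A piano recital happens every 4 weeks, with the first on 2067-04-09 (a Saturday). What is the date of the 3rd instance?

The 3rd occurrence is 2 intervals after the first: 2 × 28 = 56 days after 2067-04-09.
April has 30 days — 21 days to the end of April leaves 35.
May has 31 days (4 left).
4 days into June → 2067-06-04.

2067-06-04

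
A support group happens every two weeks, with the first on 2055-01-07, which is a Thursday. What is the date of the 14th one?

The 14th occurrence is 13 intervals after the first: 13 × 14 = 182 days after 2055-01-07.
January has 31 days — 24 days to the end of January leaves 158.
February has 28 days (130 left).
March has 31 days (99 left).
April has 30 days (69 left).
May has 31 days (38 left).
June has 30 days (8 left).
8 days into July → 2055-07-08.

2055-07-08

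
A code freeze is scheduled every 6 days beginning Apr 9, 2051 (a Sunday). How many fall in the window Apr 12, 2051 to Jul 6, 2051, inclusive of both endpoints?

Occurrences land 6·i days after Apr 9, 2051 for i = 0, 1, 2, …
Apr 12, 2051 is 3 days after the start; 3 ÷ 6 = 0 remainder 3; since the remainder is 3, round up to i = 1. First occurrence in the window: #2 on Apr 15, 2051 (1×6 = 6 days in).
Jul 6, 2051 is 88 days after the start; 88 ÷ 6 = 14 remainder 4. Last occurrence in the window: #15 on Jul 2, 2051.
Occurrences #2 through #15: 14 in total.

14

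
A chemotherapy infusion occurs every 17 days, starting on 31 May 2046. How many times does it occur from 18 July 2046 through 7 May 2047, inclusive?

18

Occurrences land 17·i days after 31 May 2046 for i = 0, 1, 2, …
18 July 2046 is 48 days after the start; 48 ÷ 17 = 2 remainder 14; since the remainder is 14, round up to i = 3. First occurrence in the window: #4 on 21 July 2046 (3×17 = 51 days in).
7 May 2047 is 341 days after the start; 341 ÷ 17 = 20 remainder 1. Last occurrence in the window: #21 on 6 May 2047.
Occurrences #4 through #21: 18 in total.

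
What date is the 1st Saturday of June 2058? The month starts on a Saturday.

June 2058 begins on a Saturday, so the first Saturday is June 1.

June 1, 2058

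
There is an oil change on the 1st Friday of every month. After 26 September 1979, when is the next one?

5 October 1979

September 1979 starts on a Saturday, so its 1st Friday is 7 September 1979 (6 days in).
That is not after 26 September 1979, so look at October 1979.
October 1979 starts on a Monday, so its 1st Friday is 5 October 1979 (4 days in).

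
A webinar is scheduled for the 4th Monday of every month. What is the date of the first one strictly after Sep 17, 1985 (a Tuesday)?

Sep 23, 1985

Sep 1985 starts on a Sunday; its first Monday is the 2nd, so the 4th Monday is the 23rd — Sep 23, 1985.
Sep 23, 1985 is after Sep 17, 1985, so that is the next one.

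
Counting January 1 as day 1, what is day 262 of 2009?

Jan has 31 days (262 − 31 = 231 remain).
Feb has 28 days (231 − 28 = 203 remain).
Mar has 31 days (203 − 31 = 172 remain).
Apr has 30 days (172 − 30 = 142 remain).
May has 31 days (142 − 31 = 111 remain).
Jun has 30 days (111 − 30 = 81 remain).
Jul has 31 days (81 − 31 = 50 remain).
Aug has 31 days (50 − 31 = 19 remain).
19 into Sep → Sep 19.

Sep 19, 2009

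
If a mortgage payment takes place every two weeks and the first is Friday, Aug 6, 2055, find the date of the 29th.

Sep 1, 2056

The 29th occurrence is 28 intervals after the first: 28 × 14 = 392 days after Aug 6, 2055.
Aug has 31 days — 25 days to the end of Aug leaves 367.
Sep has 30 days (337 left).
Oct has 31 days (306 left).
Nov has 30 days (276 left).
Dec has 31 days (245 left).
Jan has 31 days (214 left).
Feb has 29 days (185 left).
Mar has 31 days (154 left).
Apr has 30 days (124 left).
May has 31 days (93 left).
Jun has 30 days (63 left).
Jul has 31 days (32 left).
Aug has 31 days (1 left).
1 day into Sep → Sep 1, 2056.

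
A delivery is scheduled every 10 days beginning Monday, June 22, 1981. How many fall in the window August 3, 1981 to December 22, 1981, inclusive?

Occurrences land 10·i days after June 22, 1981 for i = 0, 1, 2, …
August 3, 1981 is 42 days after the start; 42 ÷ 10 = 4 remainder 2; since the remainder is 2, round up to i = 5. First occurrence in the window: #6 on August 11, 1981 (5×10 = 50 days in).
December 22, 1981 is 183 days after the start; 183 ÷ 10 = 18 remainder 3. Last occurrence in the window: #19 on December 19, 1981.
Occurrences #6 through #19: 14 in total.

14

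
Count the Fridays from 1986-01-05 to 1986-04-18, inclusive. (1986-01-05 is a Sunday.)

1986-01-05 is a Sunday; the first Friday on or after it is 1986-01-10 (5 days later).
From 1986-01-10 to 1986-04-18: 21 + 28 + 31 + 18 = 98 days (rest of January, February, March, April).
98 ÷ 7 = 14 full weeks with remainder 0, so 14 more Fridays after the first → 15.

15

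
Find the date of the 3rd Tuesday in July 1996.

July 16, 1996

The first Tuesday of July 1996 is July 2.
The 3rd Tuesday is 2 weeks later: 2 + 14 = 16.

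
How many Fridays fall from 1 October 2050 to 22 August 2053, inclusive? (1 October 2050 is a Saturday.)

1 October 2050 is a Saturday; the first Friday on or after it is 7 October 2050 (6 days later).
From 7 October 2050 to 22 August 2053: 85 + 365 + 366 + 234 = 1050 days (rest of 2050, 2051, 2052, to 22 August 2053 in 2053).
1050 ÷ 7 = 150 full weeks with remainder 0, so 150 more Fridays after the first → 151.

151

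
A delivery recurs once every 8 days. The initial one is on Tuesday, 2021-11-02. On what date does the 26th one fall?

2022-05-21

The 26th occurrence is 25 intervals after the first: 25 × 8 = 200 days after 2021-11-02.
November has 30 days — 28 days to the end of November leaves 172.
December has 31 days (141 left).
January has 31 days (110 left).
February has 28 days (82 left).
March has 31 days (51 left).
April has 30 days (21 left).
21 days into May → 2022-05-21.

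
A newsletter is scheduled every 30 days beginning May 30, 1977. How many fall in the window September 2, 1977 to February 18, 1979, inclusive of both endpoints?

Occurrences land 30·i days after May 30, 1977 for i = 0, 1, 2, …
September 2, 1977 is 95 days after the start; 95 ÷ 30 = 3 remainder 5; since the remainder is 5, round up to i = 4. First occurrence in the window: #5 on September 27, 1977 (4×30 = 120 days in).
February 18, 1979 is 629 days after the start; 629 ÷ 30 = 20 remainder 29. Last occurrence in the window: #21 on January 20, 1979.
Occurrences #5 through #21: 17 in total.

17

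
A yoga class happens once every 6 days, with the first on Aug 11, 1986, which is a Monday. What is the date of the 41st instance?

The 41st occurrence is 40 intervals after the first: 40 × 6 = 240 days after Aug 11, 1986.
Aug has 31 days — 20 days to the end of Aug leaves 220.
Sep has 30 days (190 left).
Oct has 31 days (159 left).
Nov has 30 days (129 left).
Dec has 31 days (98 left).
Jan has 31 days (67 left).
Feb has 28 days (39 left).
Mar has 31 days (8 left).
8 days into Apr → Apr 8, 1987.

Apr 8, 1987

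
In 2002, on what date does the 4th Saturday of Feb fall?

The first Saturday of Feb 2002 is Feb 2.
The 4th Saturday is 3 weeks later: 2 + 21 = 23.

Feb 23, 2002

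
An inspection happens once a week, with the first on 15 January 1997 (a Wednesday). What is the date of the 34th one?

The 34th occurrence is 33 intervals after the first: 33 × 7 = 231 days after 15 January 1997.
January has 31 days — 16 days to the end of January leaves 215.
February has 28 days (187 left).
March has 31 days (156 left).
April has 30 days (126 left).
May has 31 days (95 left).
June has 30 days (65 left).
July has 31 days (34 left).
August has 31 days (3 left).
3 days into September → 3 September 1997.

3 September 1997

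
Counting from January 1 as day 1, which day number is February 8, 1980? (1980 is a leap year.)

Days in months before February: 31 = 31.
Plus 8 days into February → day 39.

39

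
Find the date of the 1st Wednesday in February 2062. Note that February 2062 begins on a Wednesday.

February 2062 begins on a Wednesday, so the first Wednesday is February 1.

2062-02-01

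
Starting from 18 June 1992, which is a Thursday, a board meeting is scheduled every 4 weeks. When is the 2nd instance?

16 July 1992

The 2nd occurrence is 1 interval after the first: 1 × 28 = 28 days after 18 June 1992.
June has 30 days — 12 days to the end of June leaves 16.
16 days into July → 16 July 1992.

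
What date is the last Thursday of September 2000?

September 2000 begins on a Friday, so the first Thursday is September 7 (6 days later).
September 2000 has 30 days. Adding weeks: 7, 14, 21, 28 — the last one ≤ 30 is the 28th.

28 September 2000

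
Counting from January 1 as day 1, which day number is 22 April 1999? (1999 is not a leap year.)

Days in months before April: 31 + 28 + 31 = 90.
Plus 22 days into April → day 112.

112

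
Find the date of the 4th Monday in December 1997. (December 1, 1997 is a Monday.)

22 December 1997

December 1997 begins on a Monday, so the first Monday is December 1.
The 4th Monday is 3 weeks later: 1 + 21 = 22.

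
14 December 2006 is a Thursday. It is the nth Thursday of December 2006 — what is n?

Day 14 falls in week ⌈14/7⌉ of the month.
Days 1–7 hold the 1st Thursday, 8–14 the 2nd, 15–21 the 3rd, 22–28 the 4th, 29–31 the 5th.
14 is in the range for the 2nd.

2nd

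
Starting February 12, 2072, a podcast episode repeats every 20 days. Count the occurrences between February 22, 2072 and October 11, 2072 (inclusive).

12

Occurrences land 20·i days after February 12, 2072 for i = 0, 1, 2, …
February 22, 2072 is 10 days after the start; 10 ÷ 20 = 0 remainder 10; since the remainder is 10, round up to i = 1. First occurrence in the window: #2 on March 3, 2072 (1×20 = 20 days in).
October 11, 2072 is 242 days after the start; 242 ÷ 20 = 12 remainder 2. Last occurrence in the window: #13 on October 9, 2072.
Occurrences #2 through #13: 12 in total.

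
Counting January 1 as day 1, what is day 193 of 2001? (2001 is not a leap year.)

Jan has 31 days (193 − 31 = 162 remain).
Feb has 28 days (162 − 28 = 134 remain).
Mar has 31 days (134 − 31 = 103 remain).
Apr has 30 days (103 − 30 = 73 remain).
May has 31 days (73 − 31 = 42 remain).
Jun has 30 days (42 − 30 = 12 remain).
12 into Jul → Jul 12.

Jul 12, 2001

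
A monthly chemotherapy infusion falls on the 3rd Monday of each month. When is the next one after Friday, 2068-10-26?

October 2068 starts on a Monday; its first Monday is the 1st, so the 3rd Monday is the 15th — 2068-10-15.
That is not after 2068-10-26, so look at November 2068.
November 2068 starts on a Thursday; its first Monday is the 5th, so the 3rd Monday is the 19th — 2068-11-19.

2068-11-19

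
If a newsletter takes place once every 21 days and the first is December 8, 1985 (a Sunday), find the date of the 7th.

April 13, 1986

The 7th occurrence is 6 intervals after the first: 6 × 21 = 126 days after December 8, 1985.
December has 31 days — 23 days to the end of December leaves 103.
January has 31 days (72 left).
February has 28 days (44 left).
March has 31 days (13 left).
13 days into April → April 13, 1986.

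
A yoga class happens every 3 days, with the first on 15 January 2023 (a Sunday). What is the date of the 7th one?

The 7th occurrence is 6 intervals after the first: 6 × 3 = 18 days after 15 January 2023.
January has 31 days — 16 days to the end of January leaves 2.
2 days into February → 2 February 2023.

2 February 2023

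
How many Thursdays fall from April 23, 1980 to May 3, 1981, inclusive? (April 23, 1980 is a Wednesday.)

54

April 23, 1980 is a Wednesday; the first Thursday on or after it is April 24, 1980 (1 day later).
From April 24, 1980 to May 3, 1981: 251 + 123 = 374 days (rest of 1980, to May 3, 1981 in 1981).
374 ÷ 7 = 53 full weeks with remainder 3, so 53 more Thursdays after the first → 54.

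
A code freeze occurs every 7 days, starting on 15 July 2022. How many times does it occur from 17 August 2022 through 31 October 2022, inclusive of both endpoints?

11

Occurrences land 7·i days after 15 July 2022 for i = 0, 1, 2, …
17 August 2022 is 33 days after the start; 33 ÷ 7 = 4 remainder 5; since the remainder is 5, round up to i = 5. First occurrence in the window: #6 on 19 August 2022 (5×7 = 35 days in).
31 October 2022 is 108 days after the start; 108 ÷ 7 = 15 remainder 3. Last occurrence in the window: #16 on 28 October 2022.
Occurrences #6 through #16: 11 in total.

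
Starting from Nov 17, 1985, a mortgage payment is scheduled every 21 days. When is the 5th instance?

Feb 9, 1986

The 5th occurrence is 4 intervals after the first: 4 × 21 = 84 days after Nov 17, 1985.
Nov has 30 days — 13 days to the end of Nov leaves 71.
Dec has 31 days (40 left).
Jan has 31 days (9 left).
9 days into Feb → Feb 9, 1986.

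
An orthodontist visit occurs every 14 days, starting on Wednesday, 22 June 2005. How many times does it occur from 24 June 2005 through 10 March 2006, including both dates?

Occurrences land 14·i days after 22 June 2005 for i = 0, 1, 2, …
24 June 2005 is 2 days after the start; 2 ÷ 14 = 0 remainder 2; since the remainder is 2, round up to i = 1. First occurrence in the window: #2 on 6 July 2005 (1×14 = 14 days in).
10 March 2006 is 261 days after the start; 261 ÷ 14 = 18 remainder 9. Last occurrence in the window: #19 on 1 March 2006.
Occurrences #2 through #19: 18 in total.

18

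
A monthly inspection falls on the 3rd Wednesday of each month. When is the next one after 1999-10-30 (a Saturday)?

1999-11-17

October 1999 starts on a Friday; its first Wednesday is the 6th, so the 3rd Wednesday is the 20th — 1999-10-20.
That is not after 1999-10-30, so look at November 1999.
November 1999 starts on a Monday; its first Wednesday is the 3rd, so the 3rd Wednesday is the 17th — 1999-11-17.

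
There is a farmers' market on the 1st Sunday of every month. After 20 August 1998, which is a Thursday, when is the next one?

6 September 1998

August 1998 starts on a Saturday, so its 1st Sunday is 2 August 1998 (1 day in).
That is not after 20 August 1998, so look at September 1998.
September 1998 starts on a Tuesday, so its 1st Sunday is 6 September 1998 (5 days in).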